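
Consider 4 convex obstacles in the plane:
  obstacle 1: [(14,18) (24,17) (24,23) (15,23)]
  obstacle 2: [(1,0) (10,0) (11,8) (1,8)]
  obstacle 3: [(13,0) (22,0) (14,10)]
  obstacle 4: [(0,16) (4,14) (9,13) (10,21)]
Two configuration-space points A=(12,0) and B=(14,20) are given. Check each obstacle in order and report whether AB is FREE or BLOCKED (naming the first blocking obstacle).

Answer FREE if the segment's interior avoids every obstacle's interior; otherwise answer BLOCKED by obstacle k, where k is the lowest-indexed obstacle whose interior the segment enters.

FREE

Obstacle 1 [(14,18) (24,17) (24,23) (15,23)]:
  edge (14,18)–(24,17): clear
  edge (24,17)–(24,23): clear
  edge (24,23)–(15,23): clear
  edge (15,23)–(14,18): clear
  midpoint (13,10) outside
  → clear
Obstacle 2 [(1,0) (10,0) (11,8) (1,8)]:
  edge (1,0)–(10,0): clear
  edge (10,0)–(11,8): clear
  edge (11,8)–(1,8): clear
  edge (1,8)–(1,0): clear
  midpoint (13,10) outside
  → clear
Obstacle 3 [(13,0) (22,0) (14,10)]:
  edge (13,0)–(22,0): clear
  edge (22,0)–(14,10): clear
  edge (14,10)–(13,0): clear
  midpoint (13,10) outside
  → clear
Obstacle 4 [(0,16) (4,14) (9,13) (10,21)]:
  edge (0,16)–(4,14): clear
  edge (4,14)–(9,13): clear
  edge (9,13)–(10,21): clear
  edge (10,21)–(0,16): clear
  midpoint (13,10) outside
  → clear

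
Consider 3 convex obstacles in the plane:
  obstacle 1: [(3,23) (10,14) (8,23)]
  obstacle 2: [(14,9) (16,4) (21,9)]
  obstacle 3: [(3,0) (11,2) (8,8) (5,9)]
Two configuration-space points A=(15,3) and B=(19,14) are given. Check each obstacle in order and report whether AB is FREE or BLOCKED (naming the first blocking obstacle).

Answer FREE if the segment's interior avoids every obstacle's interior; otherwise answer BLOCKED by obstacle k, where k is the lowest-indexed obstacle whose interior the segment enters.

Obstacle 1 [(3,23) (10,14) (8,23)]:
  edge (3,23)–(10,14): clear
  edge (10,14)–(8,23): clear
  edge (8,23)–(3,23): clear
  midpoint (17,17/2) outside
  → clear
Obstacle 2 [(14,9) (16,4) (21,9)]:
  edge (14,9)–(16,4): crosses AB
  edge (16,4)–(21,9): clear
  edge (21,9)–(14,9): crosses AB
  → BLOCKED
Obstacle 3 [(3,0) (11,2) (8,8) (5,9)]:
  edge (3,0)–(11,2): clear
  edge (11,2)–(8,8): clear
  edge (8,8)–(5,9): clear
  edge (5,9)–(3,0): clear
  midpoint (17,17/2) outside
  → clear

BLOCKED by obstacle 2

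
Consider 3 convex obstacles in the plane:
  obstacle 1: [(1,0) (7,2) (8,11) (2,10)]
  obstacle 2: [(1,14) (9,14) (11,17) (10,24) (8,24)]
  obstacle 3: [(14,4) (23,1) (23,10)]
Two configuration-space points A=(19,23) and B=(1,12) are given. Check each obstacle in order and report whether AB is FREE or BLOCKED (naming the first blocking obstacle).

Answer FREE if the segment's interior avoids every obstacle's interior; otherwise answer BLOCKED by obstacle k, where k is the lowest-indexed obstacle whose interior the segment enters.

Obstacle 1 [(1,0) (7,2) (8,11) (2,10)]:
  edge (1,0)–(7,2): clear
  edge (7,2)–(8,11): clear
  edge (8,11)–(2,10): clear
  edge (2,10)–(1,0): clear
  midpoint (10,35/2) outside
  → clear
Obstacle 2 [(1,14) (9,14) (11,17) (10,24) (8,24)]:
  edge (1,14)–(9,14): crosses AB
  edge (9,14)–(11,17): clear
  edge (11,17)–(10,24): crosses AB
  edge (10,24)–(8,24): clear
  edge (8,24)–(1,14): clear
  → BLOCKED
Obstacle 3 [(14,4) (23,1) (23,10)]:
  edge (14,4)–(23,1): clear
  edge (23,1)–(23,10): clear
  edge (23,10)–(14,4): clear
  midpoint (10,35/2) outside
  → clear

BLOCKED by obstacle 2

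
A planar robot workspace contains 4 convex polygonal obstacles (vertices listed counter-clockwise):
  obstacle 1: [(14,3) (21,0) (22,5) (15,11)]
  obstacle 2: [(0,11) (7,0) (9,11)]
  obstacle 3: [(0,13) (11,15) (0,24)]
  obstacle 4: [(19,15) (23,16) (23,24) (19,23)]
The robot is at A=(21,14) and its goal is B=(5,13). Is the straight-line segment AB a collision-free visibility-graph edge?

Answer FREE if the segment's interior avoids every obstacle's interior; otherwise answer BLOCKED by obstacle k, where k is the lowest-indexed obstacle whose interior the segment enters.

FREE

Obstacle 1 [(14,3) (21,0) (22,5) (15,11)]:
  edge (14,3)–(21,0): clear
  edge (21,0)–(22,5): clear
  edge (22,5)–(15,11): clear
  edge (15,11)–(14,3): clear
  midpoint (13,27/2) outside
  → clear
Obstacle 2 [(0,11) (7,0) (9,11)]:
  edge (0,11)–(7,0): clear
  edge (7,0)–(9,11): clear
  edge (9,11)–(0,11): clear
  midpoint (13,27/2) outside
  → clear
Obstacle 3 [(0,13) (11,15) (0,24)]:
  edge (0,13)–(11,15): clear
  edge (11,15)–(0,24): clear
  edge (0,24)–(0,13): clear
  midpoint (13,27/2) outside
  → clear
Obstacle 4 [(19,15) (23,16) (23,24) (19,23)]:
  edge (19,15)–(23,16): clear
  edge (23,16)–(23,24): clear
  edge (23,24)–(19,23): clear
  edge (19,23)–(19,15): clear
  midpoint (13,27/2) outside
  → clear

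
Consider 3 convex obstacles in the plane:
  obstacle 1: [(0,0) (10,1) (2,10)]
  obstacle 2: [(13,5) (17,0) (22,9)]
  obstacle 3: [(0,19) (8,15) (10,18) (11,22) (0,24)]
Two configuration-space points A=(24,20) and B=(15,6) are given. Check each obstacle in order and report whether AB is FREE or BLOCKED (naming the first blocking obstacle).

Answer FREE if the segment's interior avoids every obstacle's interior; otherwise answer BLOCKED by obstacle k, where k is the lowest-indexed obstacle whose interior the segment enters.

FREE

Obstacle 1 [(0,0) (10,1) (2,10)]:
  edge (0,0)–(10,1): clear
  edge (10,1)–(2,10): clear
  edge (2,10)–(0,0): clear
  midpoint (39/2,13) outside
  → clear
Obstacle 2 [(13,5) (17,0) (22,9)]:
  edge (13,5)–(17,0): clear
  edge (17,0)–(22,9): clear
  edge (22,9)–(13,5): clear
  midpoint (39/2,13) outside
  → clear
Obstacle 3 [(0,19) (8,15) (10,18) (11,22) (0,24)]:
  edge (0,19)–(8,15): clear
  edge (8,15)–(10,18): clear
  edge (10,18)–(11,22): clear
  edge (11,22)–(0,24): clear
  edge (0,24)–(0,19): clear
  midpoint (39/2,13) outside
  → clear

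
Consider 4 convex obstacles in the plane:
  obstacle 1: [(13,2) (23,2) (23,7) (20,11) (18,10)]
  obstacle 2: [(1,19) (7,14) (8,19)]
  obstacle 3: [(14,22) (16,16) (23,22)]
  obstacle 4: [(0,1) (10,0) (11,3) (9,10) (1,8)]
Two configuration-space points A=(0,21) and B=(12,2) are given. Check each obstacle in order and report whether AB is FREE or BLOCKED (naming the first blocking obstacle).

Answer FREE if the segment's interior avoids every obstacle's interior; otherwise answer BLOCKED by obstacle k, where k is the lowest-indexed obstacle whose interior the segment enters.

BLOCKED by obstacle 2

Obstacle 1 [(13,2) (23,2) (23,7) (20,11) (18,10)]:
  edge (13,2)–(23,2): clear
  edge (23,2)–(23,7): clear
  edge (23,7)–(20,11): clear
  edge (20,11)–(18,10): clear
  edge (18,10)–(13,2): clear
  midpoint (6,23/2) outside
  → clear
Obstacle 2 [(1,19) (7,14) (8,19)]:
  edge (1,19)–(7,14): crosses AB
  edge (7,14)–(8,19): clear
  edge (8,19)–(1,19): crosses AB
  → BLOCKED
Obstacle 3 [(14,22) (16,16) (23,22)]:
  edge (14,22)–(16,16): clear
  edge (16,16)–(23,22): clear
  edge (23,22)–(14,22): clear
  midpoint (6,23/2) outside
  → clear
Obstacle 4 [(0,1) (10,0) (11,3) (9,10) (1,8)]:
  edge (0,1)–(10,0): clear
  edge (10,0)–(11,3): clear
  edge (11,3)–(9,10): crosses AB
  edge (9,10)–(1,8): crosses AB
  edge (1,8)–(0,1): clear
  → BLOCKED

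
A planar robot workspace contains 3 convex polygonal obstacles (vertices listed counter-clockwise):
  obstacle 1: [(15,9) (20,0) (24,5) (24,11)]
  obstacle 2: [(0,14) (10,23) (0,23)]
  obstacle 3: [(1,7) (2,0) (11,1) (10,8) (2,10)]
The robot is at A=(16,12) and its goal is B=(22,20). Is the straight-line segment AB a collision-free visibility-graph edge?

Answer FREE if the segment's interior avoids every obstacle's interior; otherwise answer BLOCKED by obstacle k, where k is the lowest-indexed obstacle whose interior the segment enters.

FREE

Obstacle 1 [(15,9) (20,0) (24,5) (24,11)]:
  edge (15,9)–(20,0): clear
  edge (20,0)–(24,5): clear
  edge (24,5)–(24,11): clear
  edge (24,11)–(15,9): clear
  midpoint (19,16) outside
  → clear
Obstacle 2 [(0,14) (10,23) (0,23)]:
  edge (0,14)–(10,23): clear
  edge (10,23)–(0,23): clear
  edge (0,23)–(0,14): clear
  midpoint (19,16) outside
  → clear
Obstacle 3 [(1,7) (2,0) (11,1) (10,8) (2,10)]:
  edge (1,7)–(2,0): clear
  edge (2,0)–(11,1): clear
  edge (11,1)–(10,8): clear
  edge (10,8)–(2,10): clear
  edge (2,10)–(1,7): clear
  midpoint (19,16) outside
  → clear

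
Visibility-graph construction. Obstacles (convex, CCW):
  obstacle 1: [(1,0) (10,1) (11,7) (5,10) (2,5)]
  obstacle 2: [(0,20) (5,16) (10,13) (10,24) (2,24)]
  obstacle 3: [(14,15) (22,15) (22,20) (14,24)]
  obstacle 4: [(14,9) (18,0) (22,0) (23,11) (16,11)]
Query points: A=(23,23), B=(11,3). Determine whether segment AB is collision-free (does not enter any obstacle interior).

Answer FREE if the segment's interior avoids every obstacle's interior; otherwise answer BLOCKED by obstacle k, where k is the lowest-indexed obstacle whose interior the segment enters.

Obstacle 1 [(1,0) (10,1) (11,7) (5,10) (2,5)]:
  edge (1,0)–(10,1): clear
  edge (10,1)–(11,7): clear
  edge (11,7)–(5,10): clear
  edge (5,10)–(2,5): clear
  edge (2,5)–(1,0): clear
  midpoint (17,13) outside
  → clear
Obstacle 2 [(0,20) (5,16) (10,13) (10,24) (2,24)]:
  edge (0,20)–(5,16): clear
  edge (5,16)–(10,13): clear
  edge (10,13)–(10,24): clear
  edge (10,24)–(2,24): clear
  edge (2,24)–(0,20): clear
  midpoint (17,13) outside
  → clear
Obstacle 3 [(14,15) (22,15) (22,20) (14,24)]:
  edge (14,15)–(22,15): crosses AB
  edge (22,15)–(22,20): clear
  edge (22,20)–(14,24): crosses AB
  edge (14,24)–(14,15): clear
  → BLOCKED
Obstacle 4 [(14,9) (18,0) (22,0) (23,11) (16,11)]:
  edge (14,9)–(18,0): crosses AB
  edge (18,0)–(22,0): clear
  edge (22,0)–(23,11): clear
  edge (23,11)–(16,11): clear
  edge (16,11)–(14,9): crosses AB
  → BLOCKED

BLOCKED by obstacle 3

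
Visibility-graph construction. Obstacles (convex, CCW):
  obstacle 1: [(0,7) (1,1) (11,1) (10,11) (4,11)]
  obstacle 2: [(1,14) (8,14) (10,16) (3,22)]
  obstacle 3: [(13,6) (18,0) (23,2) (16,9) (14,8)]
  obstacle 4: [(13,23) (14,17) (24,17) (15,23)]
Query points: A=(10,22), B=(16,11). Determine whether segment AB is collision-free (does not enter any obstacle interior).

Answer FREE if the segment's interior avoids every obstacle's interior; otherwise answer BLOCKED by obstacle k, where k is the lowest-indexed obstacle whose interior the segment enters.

FREE

Obstacle 1 [(0,7) (1,1) (11,1) (10,11) (4,11)]:
  edge (0,7)–(1,1): clear
  edge (1,1)–(11,1): clear
  edge (11,1)–(10,11): clear
  edge (10,11)–(4,11): clear
  edge (4,11)–(0,7): clear
  midpoint (13,33/2) outside
  → clear
Obstacle 2 [(1,14) (8,14) (10,16) (3,22)]:
  edge (1,14)–(8,14): clear
  edge (8,14)–(10,16): clear
  edge (10,16)–(3,22): clear
  edge (3,22)–(1,14): clear
  midpoint (13,33/2) outside
  → clear
Obstacle 3 [(13,6) (18,0) (23,2) (16,9) (14,8)]:
  edge (13,6)–(18,0): clear
  edge (18,0)–(23,2): clear
  edge (23,2)–(16,9): clear
  edge (16,9)–(14,8): clear
  edge (14,8)–(13,6): clear
  midpoint (13,33/2) outside
  → clear
Obstacle 4 [(13,23) (14,17) (24,17) (15,23)]:
  edge (13,23)–(14,17): clear
  edge (14,17)–(24,17): clear
  edge (24,17)–(15,23): clear
  edge (15,23)–(13,23): clear
  midpoint (13,33/2) outside
  → clear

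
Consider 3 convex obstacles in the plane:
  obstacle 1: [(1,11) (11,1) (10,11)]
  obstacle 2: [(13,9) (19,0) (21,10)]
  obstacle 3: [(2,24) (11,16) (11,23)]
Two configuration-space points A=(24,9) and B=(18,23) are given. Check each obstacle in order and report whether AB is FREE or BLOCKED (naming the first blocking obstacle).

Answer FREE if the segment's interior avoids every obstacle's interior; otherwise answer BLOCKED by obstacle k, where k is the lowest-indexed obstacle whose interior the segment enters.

FREE

Obstacle 1 [(1,11) (11,1) (10,11)]:
  edge (1,11)–(11,1): clear
  edge (11,1)–(10,11): clear
  edge (10,11)–(1,11): clear
  midpoint (21,16) outside
  → clear
Obstacle 2 [(13,9) (19,0) (21,10)]:
  edge (13,9)–(19,0): clear
  edge (19,0)–(21,10): clear
  edge (21,10)–(13,9): clear
  midpoint (21,16) outside
  → clear
Obstacle 3 [(2,24) (11,16) (11,23)]:
  edge (2,24)–(11,16): clear
  edge (11,16)–(11,23): clear
  edge (11,23)–(2,24): clear
  midpoint (21,16) outside
  → clear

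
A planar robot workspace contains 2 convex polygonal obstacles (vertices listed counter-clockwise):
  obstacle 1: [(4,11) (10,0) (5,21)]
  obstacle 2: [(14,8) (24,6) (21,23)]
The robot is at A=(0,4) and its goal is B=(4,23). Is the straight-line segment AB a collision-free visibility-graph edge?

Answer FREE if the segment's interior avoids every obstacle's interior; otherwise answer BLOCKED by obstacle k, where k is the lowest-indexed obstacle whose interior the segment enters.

Obstacle 1 [(4,11) (10,0) (5,21)]:
  edge (4,11)–(10,0): clear
  edge (10,0)–(5,21): clear
  edge (5,21)–(4,11): clear
  midpoint (2,27/2) outside
  → clear
Obstacle 2 [(14,8) (24,6) (21,23)]:
  edge (14,8)–(24,6): clear
  edge (24,6)–(21,23): clear
  edge (21,23)–(14,8): clear
  midpoint (2,27/2) outside
  → clear

FREE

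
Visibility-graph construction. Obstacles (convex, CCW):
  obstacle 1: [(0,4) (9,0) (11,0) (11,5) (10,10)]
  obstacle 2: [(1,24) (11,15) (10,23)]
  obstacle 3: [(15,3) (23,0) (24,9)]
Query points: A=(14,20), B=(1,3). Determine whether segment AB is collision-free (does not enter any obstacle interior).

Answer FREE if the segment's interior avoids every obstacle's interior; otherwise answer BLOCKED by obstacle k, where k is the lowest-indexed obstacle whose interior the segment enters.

BLOCKED by obstacle 1

Obstacle 1 [(0,4) (9,0) (11,0) (11,5) (10,10)]:
  edge (0,4)–(9,0): crosses AB
  edge (9,0)–(11,0): clear
  edge (11,0)–(11,5): clear
  edge (11,5)–(10,10): clear
  edge (10,10)–(0,4): crosses AB
  → BLOCKED
Obstacle 2 [(1,24) (11,15) (10,23)]:
  edge (1,24)–(11,15): crosses AB
  edge (11,15)–(10,23): crosses AB
  edge (10,23)–(1,24): clear
  → BLOCKED
Obstacle 3 [(15,3) (23,0) (24,9)]:
  edge (15,3)–(23,0): clear
  edge (23,0)–(24,9): clear
  edge (24,9)–(15,3): clear
  midpoint (15/2,23/2) outside
  → clear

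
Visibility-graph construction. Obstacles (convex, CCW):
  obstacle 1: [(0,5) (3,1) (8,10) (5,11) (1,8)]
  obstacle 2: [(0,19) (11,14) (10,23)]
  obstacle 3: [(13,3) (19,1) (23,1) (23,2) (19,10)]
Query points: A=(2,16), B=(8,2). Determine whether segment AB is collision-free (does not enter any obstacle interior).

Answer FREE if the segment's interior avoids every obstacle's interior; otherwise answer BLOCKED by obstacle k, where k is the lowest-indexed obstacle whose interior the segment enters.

BLOCKED by obstacle 1

Obstacle 1 [(0,5) (3,1) (8,10) (5,11) (1,8)]:
  edge (0,5)–(3,1): clear
  edge (3,1)–(8,10): crosses AB
  edge (8,10)–(5,11): clear
  edge (5,11)–(1,8): crosses AB
  edge (1,8)–(0,5): clear
  → BLOCKED
Obstacle 2 [(0,19) (11,14) (10,23)]:
  edge (0,19)–(11,14): clear
  edge (11,14)–(10,23): clear
  edge (10,23)–(0,19): clear
  midpoint (5,9) outside
  → clear
Obstacle 3 [(13,3) (19,1) (23,1) (23,2) (19,10)]:
  edge (13,3)–(19,1): clear
  edge (19,1)–(23,1): clear
  edge (23,1)–(23,2): clear
  edge (23,2)–(19,10): clear
  edge (19,10)–(13,3): clear
  midpoint (5,9) outside
  → clear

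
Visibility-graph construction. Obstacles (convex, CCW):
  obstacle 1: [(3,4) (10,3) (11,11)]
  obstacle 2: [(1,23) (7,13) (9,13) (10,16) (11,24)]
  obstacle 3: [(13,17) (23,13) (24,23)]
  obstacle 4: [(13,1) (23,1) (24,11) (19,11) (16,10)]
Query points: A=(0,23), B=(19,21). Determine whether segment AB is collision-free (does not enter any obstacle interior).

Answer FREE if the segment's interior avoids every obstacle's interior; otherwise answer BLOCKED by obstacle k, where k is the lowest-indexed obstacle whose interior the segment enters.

Obstacle 1 [(3,4) (10,3) (11,11)]:
  edge (3,4)–(10,3): clear
  edge (10,3)–(11,11): clear
  edge (11,11)–(3,4): clear
  midpoint (19/2,22) outside
  → clear
Obstacle 2 [(1,23) (7,13) (9,13) (10,16) (11,24)]:
  edge (1,23)–(7,13): crosses AB
  edge (7,13)–(9,13): clear
  edge (9,13)–(10,16): clear
  edge (10,16)–(11,24): crosses AB
  edge (11,24)–(1,23): clear
  → BLOCKED
Obstacle 3 [(13,17) (23,13) (24,23)]:
  edge (13,17)–(23,13): clear
  edge (23,13)–(24,23): clear
  edge (24,23)–(13,17): clear
  midpoint (19/2,22) outside
  → clear
Obstacle 4 [(13,1) (23,1) (24,11) (19,11) (16,10)]:
  edge (13,1)–(23,1): clear
  edge (23,1)–(24,11): clear
  edge (24,11)–(19,11): clear
  edge (19,11)–(16,10): clear
  edge (16,10)–(13,1): clear
  midpoint (19/2,22) outside
  → clear

BLOCKED by obstacle 2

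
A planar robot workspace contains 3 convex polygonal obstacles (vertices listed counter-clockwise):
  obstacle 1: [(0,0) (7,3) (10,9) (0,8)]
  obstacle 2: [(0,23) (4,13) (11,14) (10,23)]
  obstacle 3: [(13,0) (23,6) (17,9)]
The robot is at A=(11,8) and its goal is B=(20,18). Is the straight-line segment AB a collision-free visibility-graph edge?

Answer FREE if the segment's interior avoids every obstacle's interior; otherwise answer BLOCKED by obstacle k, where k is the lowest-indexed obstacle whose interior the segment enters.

Obstacle 1 [(0,0) (7,3) (10,9) (0,8)]:
  edge (0,0)–(7,3): clear
  edge (7,3)–(10,9): clear
  edge (10,9)–(0,8): clear
  edge (0,8)–(0,0): clear
  midpoint (31/2,13) outside
  → clear
Obstacle 2 [(0,23) (4,13) (11,14) (10,23)]:
  edge (0,23)–(4,13): clear
  edge (4,13)–(11,14): clear
  edge (11,14)–(10,23): clear
  edge (10,23)–(0,23): clear
  midpoint (31/2,13) outside
  → clear
Obstacle 3 [(13,0) (23,6) (17,9)]:
  edge (13,0)–(23,6): clear
  edge (23,6)–(17,9): clear
  edge (17,9)–(13,0): clear
  midpoint (31/2,13) outside
  → clear

FREE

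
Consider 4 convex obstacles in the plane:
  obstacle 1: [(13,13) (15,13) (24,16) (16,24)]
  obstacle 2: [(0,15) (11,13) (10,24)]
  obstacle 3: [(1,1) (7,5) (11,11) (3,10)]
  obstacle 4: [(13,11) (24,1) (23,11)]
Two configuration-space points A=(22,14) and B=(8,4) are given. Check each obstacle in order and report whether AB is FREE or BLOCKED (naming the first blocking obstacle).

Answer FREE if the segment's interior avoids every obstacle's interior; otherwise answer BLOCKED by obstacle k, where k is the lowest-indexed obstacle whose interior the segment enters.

Obstacle 1 [(13,13) (15,13) (24,16) (16,24)]:
  edge (13,13)–(15,13): clear
  edge (15,13)–(24,16): clear
  edge (24,16)–(16,24): clear
  edge (16,24)–(13,13): clear
  midpoint (15,9) outside
  → clear
Obstacle 2 [(0,15) (11,13) (10,24)]:
  edge (0,15)–(11,13): clear
  edge (11,13)–(10,24): clear
  edge (10,24)–(0,15): clear
  midpoint (15,9) outside
  → clear
Obstacle 3 [(1,1) (7,5) (11,11) (3,10)]:
  edge (1,1)–(7,5): clear
  edge (7,5)–(11,11): clear
  edge (11,11)–(3,10): clear
  edge (3,10)–(1,1): clear
  midpoint (15,9) outside
  → clear
Obstacle 4 [(13,11) (24,1) (23,11)]:
  edge (13,11)–(24,1): crosses AB
  edge (24,1)–(23,11): clear
  edge (23,11)–(13,11): crosses AB
  → BLOCKED

BLOCKED by obstacle 4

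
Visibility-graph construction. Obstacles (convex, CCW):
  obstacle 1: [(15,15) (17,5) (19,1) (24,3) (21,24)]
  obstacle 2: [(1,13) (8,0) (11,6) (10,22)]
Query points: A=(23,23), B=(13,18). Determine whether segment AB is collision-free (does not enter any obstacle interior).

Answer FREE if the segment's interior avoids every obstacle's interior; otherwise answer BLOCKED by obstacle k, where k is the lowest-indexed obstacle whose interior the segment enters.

BLOCKED by obstacle 1

Obstacle 1 [(15,15) (17,5) (19,1) (24,3) (21,24)]:
  edge (15,15)–(17,5): clear
  edge (17,5)–(19,1): clear
  edge (19,1)–(24,3): clear
  edge (24,3)–(21,24): crosses AB
  edge (21,24)–(15,15): crosses AB
  → BLOCKED
Obstacle 2 [(1,13) (8,0) (11,6) (10,22)]:
  edge (1,13)–(8,0): clear
  edge (8,0)–(11,6): clear
  edge (11,6)–(10,22): clear
  edge (10,22)–(1,13): clear
  midpoint (18,41/2) outside
  → clear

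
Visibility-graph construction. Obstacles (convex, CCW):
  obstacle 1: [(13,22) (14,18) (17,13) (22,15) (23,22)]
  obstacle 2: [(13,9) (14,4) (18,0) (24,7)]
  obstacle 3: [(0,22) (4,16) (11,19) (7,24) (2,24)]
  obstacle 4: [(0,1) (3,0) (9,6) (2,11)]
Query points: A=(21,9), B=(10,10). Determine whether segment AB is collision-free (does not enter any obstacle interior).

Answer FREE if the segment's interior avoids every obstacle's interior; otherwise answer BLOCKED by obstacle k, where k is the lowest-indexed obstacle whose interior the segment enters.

Obstacle 1 [(13,22) (14,18) (17,13) (22,15) (23,22)]:
  edge (13,22)–(14,18): clear
  edge (14,18)–(17,13): clear
  edge (17,13)–(22,15): clear
  edge (22,15)–(23,22): clear
  edge (23,22)–(13,22): clear
  midpoint (31/2,19/2) outside
  → clear
Obstacle 2 [(13,9) (14,4) (18,0) (24,7)]:
  edge (13,9)–(14,4): clear
  edge (14,4)–(18,0): clear
  edge (18,0)–(24,7): clear
  edge (24,7)–(13,9): clear
  midpoint (31/2,19/2) outside
  → clear
Obstacle 3 [(0,22) (4,16) (11,19) (7,24) (2,24)]:
  edge (0,22)–(4,16): clear
  edge (4,16)–(11,19): clear
  edge (11,19)–(7,24): clear
  edge (7,24)–(2,24): clear
  edge (2,24)–(0,22): clear
  midpoint (31/2,19/2) outside
  → clear
Obstacle 4 [(0,1) (3,0) (9,6) (2,11)]:
  edge (0,1)–(3,0): clear
  edge (3,0)–(9,6): clear
  edge (9,6)–(2,11): clear
  edge (2,11)–(0,1): clear
  midpoint (31/2,19/2) outside
  → clear

FREE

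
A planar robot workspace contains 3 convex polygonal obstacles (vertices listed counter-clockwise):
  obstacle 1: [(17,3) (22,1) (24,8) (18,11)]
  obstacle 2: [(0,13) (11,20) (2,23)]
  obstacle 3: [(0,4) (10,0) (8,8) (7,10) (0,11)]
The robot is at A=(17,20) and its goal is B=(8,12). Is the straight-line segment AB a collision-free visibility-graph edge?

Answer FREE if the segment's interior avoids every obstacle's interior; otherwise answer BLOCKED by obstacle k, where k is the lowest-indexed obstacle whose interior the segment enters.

FREE

Obstacle 1 [(17,3) (22,1) (24,8) (18,11)]:
  edge (17,3)–(22,1): clear
  edge (22,1)–(24,8): clear
  edge (24,8)–(18,11): clear
  edge (18,11)–(17,3): clear
  midpoint (25/2,16) outside
  → clear
Obstacle 2 [(0,13) (11,20) (2,23)]:
  edge (0,13)–(11,20): clear
  edge (11,20)–(2,23): clear
  edge (2,23)–(0,13): clear
  midpoint (25/2,16) outside
  → clear
Obstacle 3 [(0,4) (10,0) (8,8) (7,10) (0,11)]:
  edge (0,4)–(10,0): clear
  edge (10,0)–(8,8): clear
  edge (8,8)–(7,10): clear
  edge (7,10)–(0,11): clear
  edge (0,11)–(0,4): clear
  midpoint (25/2,16) outside
  → clear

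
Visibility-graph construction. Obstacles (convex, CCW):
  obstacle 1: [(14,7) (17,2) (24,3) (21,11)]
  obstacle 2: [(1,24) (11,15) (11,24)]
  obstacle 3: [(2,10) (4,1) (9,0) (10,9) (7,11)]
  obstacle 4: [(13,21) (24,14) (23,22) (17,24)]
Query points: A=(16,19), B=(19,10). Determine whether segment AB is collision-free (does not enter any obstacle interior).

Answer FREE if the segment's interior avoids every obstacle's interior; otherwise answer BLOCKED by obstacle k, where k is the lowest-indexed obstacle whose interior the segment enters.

FREE

Obstacle 1 [(14,7) (17,2) (24,3) (21,11)]:
  edge (14,7)–(17,2): clear
  edge (17,2)–(24,3): clear
  edge (24,3)–(21,11): clear
  edge (21,11)–(14,7): clear
  midpoint (35/2,29/2) outside
  → clear
Obstacle 2 [(1,24) (11,15) (11,24)]:
  edge (1,24)–(11,15): clear
  edge (11,15)–(11,24): clear
  edge (11,24)–(1,24): clear
  midpoint (35/2,29/2) outside
  → clear
Obstacle 3 [(2,10) (4,1) (9,0) (10,9) (7,11)]:
  edge (2,10)–(4,1): clear
  edge (4,1)–(9,0): clear
  edge (9,0)–(10,9): clear
  edge (10,9)–(7,11): clear
  edge (7,11)–(2,10): clear
  midpoint (35/2,29/2) outside
  → clear
Obstacle 4 [(13,21) (24,14) (23,22) (17,24)]:
  edge (13,21)–(24,14): clear
  edge (24,14)–(23,22): clear
  edge (23,22)–(17,24): clear
  edge (17,24)–(13,21): clear
  midpoint (35/2,29/2) outside
  → clear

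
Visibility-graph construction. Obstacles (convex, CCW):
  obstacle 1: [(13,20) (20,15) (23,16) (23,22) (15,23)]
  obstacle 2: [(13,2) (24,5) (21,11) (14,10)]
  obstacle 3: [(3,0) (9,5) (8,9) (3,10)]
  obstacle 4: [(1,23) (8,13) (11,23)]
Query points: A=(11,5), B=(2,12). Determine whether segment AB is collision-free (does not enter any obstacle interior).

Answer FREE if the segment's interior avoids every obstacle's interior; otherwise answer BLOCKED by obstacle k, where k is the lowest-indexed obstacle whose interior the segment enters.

BLOCKED by obstacle 3

Obstacle 1 [(13,20) (20,15) (23,16) (23,22) (15,23)]:
  edge (13,20)–(20,15): clear
  edge (20,15)–(23,16): clear
  edge (23,16)–(23,22): clear
  edge (23,22)–(15,23): clear
  edge (15,23)–(13,20): clear
  midpoint (13/2,17/2) outside
  → clear
Obstacle 2 [(13,2) (24,5) (21,11) (14,10)]:
  edge (13,2)–(24,5): clear
  edge (24,5)–(21,11): clear
  edge (21,11)–(14,10): clear
  edge (14,10)–(13,2): clear
  midpoint (13/2,17/2) outside
  → clear
Obstacle 3 [(3,0) (9,5) (8,9) (3,10)]:
  edge (3,0)–(9,5): clear
  edge (9,5)–(8,9): crosses AB
  edge (8,9)–(3,10): crosses AB
  edge (3,10)–(3,0): clear
  → BLOCKED
Obstacle 4 [(1,23) (8,13) (11,23)]:
  edge (1,23)–(8,13): clear
  edge (8,13)–(11,23): clear
  edge (11,23)–(1,23): clear
  midpoint (13/2,17/2) outside
  → clear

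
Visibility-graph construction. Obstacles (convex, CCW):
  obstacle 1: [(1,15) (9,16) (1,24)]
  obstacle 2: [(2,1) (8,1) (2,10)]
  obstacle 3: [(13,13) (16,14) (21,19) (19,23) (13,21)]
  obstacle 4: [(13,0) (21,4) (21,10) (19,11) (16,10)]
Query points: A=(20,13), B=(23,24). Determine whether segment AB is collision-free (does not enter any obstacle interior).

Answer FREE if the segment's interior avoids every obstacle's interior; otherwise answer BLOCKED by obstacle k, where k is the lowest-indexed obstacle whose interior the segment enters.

FREE

Obstacle 1 [(1,15) (9,16) (1,24)]:
  edge (1,15)–(9,16): clear
  edge (9,16)–(1,24): clear
  edge (1,24)–(1,15): clear
  midpoint (43/2,37/2) outside
  → clear
Obstacle 2 [(2,1) (8,1) (2,10)]:
  edge (2,1)–(8,1): clear
  edge (8,1)–(2,10): clear
  edge (2,10)–(2,1): clear
  midpoint (43/2,37/2) outside
  → clear
Obstacle 3 [(13,13) (16,14) (21,19) (19,23) (13,21)]:
  edge (13,13)–(16,14): clear
  edge (16,14)–(21,19): clear
  edge (21,19)–(19,23): clear
  edge (19,23)–(13,21): clear
  edge (13,21)–(13,13): clear
  midpoint (43/2,37/2) outside
  → clear
Obstacle 4 [(13,0) (21,4) (21,10) (19,11) (16,10)]:
  edge (13,0)–(21,4): clear
  edge (21,4)–(21,10): clear
  edge (21,10)–(19,11): clear
  edge (19,11)–(16,10): clear
  edge (16,10)–(13,0): clear
  midpoint (43/2,37/2) outside
  → clear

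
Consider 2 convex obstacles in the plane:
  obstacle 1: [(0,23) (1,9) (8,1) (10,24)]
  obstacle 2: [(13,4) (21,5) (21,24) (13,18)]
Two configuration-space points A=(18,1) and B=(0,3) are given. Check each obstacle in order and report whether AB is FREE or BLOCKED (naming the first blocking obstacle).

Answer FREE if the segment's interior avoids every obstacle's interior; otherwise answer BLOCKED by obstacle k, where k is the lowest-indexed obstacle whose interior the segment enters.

BLOCKED by obstacle 1

Obstacle 1 [(0,23) (1,9) (8,1) (10,24)]:
  edge (0,23)–(1,9): clear
  edge (1,9)–(8,1): crosses AB
  edge (8,1)–(10,24): crosses AB
  edge (10,24)–(0,23): clear
  → BLOCKED
Obstacle 2 [(13,4) (21,5) (21,24) (13,18)]:
  edge (13,4)–(21,5): clear
  edge (21,5)–(21,24): clear
  edge (21,24)–(13,18): clear
  edge (13,18)–(13,4): clear
  midpoint (9,2) outside
  → clear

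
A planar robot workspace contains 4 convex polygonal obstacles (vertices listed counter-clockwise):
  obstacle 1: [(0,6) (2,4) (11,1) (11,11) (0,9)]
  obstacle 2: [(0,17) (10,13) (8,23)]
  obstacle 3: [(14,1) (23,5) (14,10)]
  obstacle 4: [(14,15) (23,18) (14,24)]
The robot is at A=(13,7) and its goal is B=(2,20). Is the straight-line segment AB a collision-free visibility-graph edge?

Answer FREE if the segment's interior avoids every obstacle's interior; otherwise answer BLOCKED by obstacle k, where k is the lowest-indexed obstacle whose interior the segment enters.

BLOCKED by obstacle 1

Obstacle 1 [(0,6) (2,4) (11,1) (11,11) (0,9)]:
  edge (0,6)–(2,4): clear
  edge (2,4)–(11,1): clear
  edge (11,1)–(11,11): crosses AB
  edge (11,11)–(0,9): crosses AB
  edge (0,9)–(0,6): clear
  → BLOCKED
Obstacle 2 [(0,17) (10,13) (8,23)]:
  edge (0,17)–(10,13): crosses AB
  edge (10,13)–(8,23): clear
  edge (8,23)–(0,17): crosses AB
  → BLOCKED
Obstacle 3 [(14,1) (23,5) (14,10)]:
  edge (14,1)–(23,5): clear
  edge (23,5)–(14,10): clear
  edge (14,10)–(14,1): clear
  midpoint (15/2,27/2) outside
  → clear
Obstacle 4 [(14,15) (23,18) (14,24)]:
  edge (14,15)–(23,18): clear
  edge (23,18)–(14,24): clear
  edge (14,24)–(14,15): clear
  midpoint (15/2,27/2) outside
  → clear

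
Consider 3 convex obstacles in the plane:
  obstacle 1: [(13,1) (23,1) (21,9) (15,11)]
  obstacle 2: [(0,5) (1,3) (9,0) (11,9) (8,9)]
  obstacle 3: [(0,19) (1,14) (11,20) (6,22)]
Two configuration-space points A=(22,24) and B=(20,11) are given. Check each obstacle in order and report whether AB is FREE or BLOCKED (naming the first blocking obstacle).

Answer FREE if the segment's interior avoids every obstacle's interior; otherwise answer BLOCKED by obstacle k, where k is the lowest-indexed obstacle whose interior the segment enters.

Obstacle 1 [(13,1) (23,1) (21,9) (15,11)]:
  edge (13,1)–(23,1): clear
  edge (23,1)–(21,9): clear
  edge (21,9)–(15,11): clear
  edge (15,11)–(13,1): clear
  midpoint (21,35/2) outside
  → clear
Obstacle 2 [(0,5) (1,3) (9,0) (11,9) (8,9)]:
  edge (0,5)–(1,3): clear
  edge (1,3)–(9,0): clear
  edge (9,0)–(11,9): clear
  edge (11,9)–(8,9): clear
  edge (8,9)–(0,5): clear
  midpoint (21,35/2) outside
  → clear
Obstacle 3 [(0,19) (1,14) (11,20) (6,22)]:
  edge (0,19)–(1,14): clear
  edge (1,14)–(11,20): clear
  edge (11,20)–(6,22): clear
  edge (6,22)–(0,19): clear
  midpoint (21,35/2) outside
  → clear

FREE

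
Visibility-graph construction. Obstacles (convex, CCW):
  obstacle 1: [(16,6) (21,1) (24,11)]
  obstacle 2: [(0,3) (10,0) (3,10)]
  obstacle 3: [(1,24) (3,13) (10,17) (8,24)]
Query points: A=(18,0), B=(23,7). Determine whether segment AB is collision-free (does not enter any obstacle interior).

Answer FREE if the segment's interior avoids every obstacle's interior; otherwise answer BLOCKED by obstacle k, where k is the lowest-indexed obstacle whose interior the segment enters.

Obstacle 1 [(16,6) (21,1) (24,11)]:
  edge (16,6)–(21,1): crosses AB
  edge (21,1)–(24,11): crosses AB
  edge (24,11)–(16,6): clear
  → BLOCKED
Obstacle 2 [(0,3) (10,0) (3,10)]:
  edge (0,3)–(10,0): clear
  edge (10,0)–(3,10): clear
  edge (3,10)–(0,3): clear
  midpoint (41/2,7/2) outside
  → clear
Obstacle 3 [(1,24) (3,13) (10,17) (8,24)]:
  edge (1,24)–(3,13): clear
  edge (3,13)–(10,17): clear
  edge (10,17)–(8,24): clear
  edge (8,24)–(1,24): clear
  midpoint (41/2,7/2) outside
  → clear

BLOCKED by obstacle 1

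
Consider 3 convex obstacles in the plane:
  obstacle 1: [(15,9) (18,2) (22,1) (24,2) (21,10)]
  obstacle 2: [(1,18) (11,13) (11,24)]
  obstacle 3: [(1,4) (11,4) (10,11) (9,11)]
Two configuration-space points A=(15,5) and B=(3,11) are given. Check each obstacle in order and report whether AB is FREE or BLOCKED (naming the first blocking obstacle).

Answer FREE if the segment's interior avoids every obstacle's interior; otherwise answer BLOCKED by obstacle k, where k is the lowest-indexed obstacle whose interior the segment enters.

Obstacle 1 [(15,9) (18,2) (22,1) (24,2) (21,10)]:
  edge (15,9)–(18,2): clear
  edge (18,2)–(22,1): clear
  edge (22,1)–(24,2): clear
  edge (24,2)–(21,10): clear
  edge (21,10)–(15,9): clear
  midpoint (9,8) outside
  → clear
Obstacle 2 [(1,18) (11,13) (11,24)]:
  edge (1,18)–(11,13): clear
  edge (11,13)–(11,24): clear
  edge (11,24)–(1,18): clear
  midpoint (9,8) outside
  → clear
Obstacle 3 [(1,4) (11,4) (10,11) (9,11)]:
  edge (1,4)–(11,4): clear
  edge (11,4)–(10,11): crosses AB
  edge (10,11)–(9,11): clear
  edge (9,11)–(1,4): crosses AB
  → BLOCKED

BLOCKED by obstacle 3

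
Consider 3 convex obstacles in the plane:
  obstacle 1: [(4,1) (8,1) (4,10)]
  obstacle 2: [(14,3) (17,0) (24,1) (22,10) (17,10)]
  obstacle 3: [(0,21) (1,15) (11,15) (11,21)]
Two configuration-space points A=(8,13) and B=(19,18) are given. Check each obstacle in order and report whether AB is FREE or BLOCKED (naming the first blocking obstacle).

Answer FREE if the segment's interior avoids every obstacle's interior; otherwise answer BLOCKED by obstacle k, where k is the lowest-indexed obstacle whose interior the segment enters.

FREE

Obstacle 1 [(4,1) (8,1) (4,10)]:
  edge (4,1)–(8,1): clear
  edge (8,1)–(4,10): clear
  edge (4,10)–(4,1): clear
  midpoint (27/2,31/2) outside
  → clear
Obstacle 2 [(14,3) (17,0) (24,1) (22,10) (17,10)]:
  edge (14,3)–(17,0): clear
  edge (17,0)–(24,1): clear
  edge (24,1)–(22,10): clear
  edge (22,10)–(17,10): clear
  edge (17,10)–(14,3): clear
  midpoint (27/2,31/2) outside
  → clear
Obstacle 3 [(0,21) (1,15) (11,15) (11,21)]:
  edge (0,21)–(1,15): clear
  edge (1,15)–(11,15): clear
  edge (11,15)–(11,21): clear
  edge (11,21)–(0,21): clear
  midpoint (27/2,31/2) outside
  → clear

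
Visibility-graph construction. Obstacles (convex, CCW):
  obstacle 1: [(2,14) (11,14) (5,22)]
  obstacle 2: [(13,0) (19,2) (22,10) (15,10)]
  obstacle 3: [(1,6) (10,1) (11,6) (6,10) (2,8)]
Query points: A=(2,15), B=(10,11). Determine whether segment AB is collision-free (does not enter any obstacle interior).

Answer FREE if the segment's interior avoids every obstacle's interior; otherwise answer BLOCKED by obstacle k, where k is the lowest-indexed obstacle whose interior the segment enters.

Obstacle 1 [(2,14) (11,14) (5,22)]:
  edge (2,14)–(11,14): crosses AB
  edge (11,14)–(5,22): clear
  edge (5,22)–(2,14): crosses AB
  → BLOCKED
Obstacle 2 [(13,0) (19,2) (22,10) (15,10)]:
  edge (13,0)–(19,2): clear
  edge (19,2)–(22,10): clear
  edge (22,10)–(15,10): clear
  edge (15,10)–(13,0): clear
  midpoint (6,13) outside
  → clear
Obstacle 3 [(1,6) (10,1) (11,6) (6,10) (2,8)]:
  edge (1,6)–(10,1): clear
  edge (10,1)–(11,6): clear
  edge (11,6)–(6,10): clear
  edge (6,10)–(2,8): clear
  edge (2,8)–(1,6): clear
  midpoint (6,13) outside
  → clear

BLOCKED by obstacle 1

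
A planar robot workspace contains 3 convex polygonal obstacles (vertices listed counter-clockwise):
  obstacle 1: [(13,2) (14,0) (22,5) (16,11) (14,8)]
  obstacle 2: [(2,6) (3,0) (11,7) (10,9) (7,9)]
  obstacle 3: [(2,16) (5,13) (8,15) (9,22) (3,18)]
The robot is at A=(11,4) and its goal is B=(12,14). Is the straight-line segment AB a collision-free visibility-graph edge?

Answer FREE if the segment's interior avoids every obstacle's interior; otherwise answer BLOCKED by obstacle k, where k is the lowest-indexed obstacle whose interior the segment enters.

FREE

Obstacle 1 [(13,2) (14,0) (22,5) (16,11) (14,8)]:
  edge (13,2)–(14,0): clear
  edge (14,0)–(22,5): clear
  edge (22,5)–(16,11): clear
  edge (16,11)–(14,8): clear
  edge (14,8)–(13,2): clear
  midpoint (23/2,9) outside
  → clear
Obstacle 2 [(2,6) (3,0) (11,7) (10,9) (7,9)]:
  edge (2,6)–(3,0): clear
  edge (3,0)–(11,7): clear
  edge (11,7)–(10,9): clear
  edge (10,9)–(7,9): clear
  edge (7,9)–(2,6): clear
  midpoint (23/2,9) outside
  → clear
Obstacle 3 [(2,16) (5,13) (8,15) (9,22) (3,18)]:
  edge (2,16)–(5,13): clear
  edge (5,13)–(8,15): clear
  edge (8,15)–(9,22): clear
  edge (9,22)–(3,18): clear
  edge (3,18)–(2,16): clear
  midpoint (23/2,9) outside
  → clear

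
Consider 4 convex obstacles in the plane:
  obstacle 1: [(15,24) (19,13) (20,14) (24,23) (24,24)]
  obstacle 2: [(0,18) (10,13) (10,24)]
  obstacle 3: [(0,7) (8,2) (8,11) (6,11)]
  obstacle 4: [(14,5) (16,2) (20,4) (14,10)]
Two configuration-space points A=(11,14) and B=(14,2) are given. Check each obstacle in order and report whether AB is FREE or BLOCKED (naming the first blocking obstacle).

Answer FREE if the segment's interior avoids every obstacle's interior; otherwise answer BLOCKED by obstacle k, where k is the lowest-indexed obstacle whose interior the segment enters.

FREE

Obstacle 1 [(15,24) (19,13) (20,14) (24,23) (24,24)]:
  edge (15,24)–(19,13): clear
  edge (19,13)–(20,14): clear
  edge (20,14)–(24,23): clear
  edge (24,23)–(24,24): clear
  edge (24,24)–(15,24): clear
  midpoint (25/2,8) outside
  → clear
Obstacle 2 [(0,18) (10,13) (10,24)]:
  edge (0,18)–(10,13): clear
  edge (10,13)–(10,24): clear
  edge (10,24)–(0,18): clear
  midpoint (25/2,8) outside
  → clear
Obstacle 3 [(0,7) (8,2) (8,11) (6,11)]:
  edge (0,7)–(8,2): clear
  edge (8,2)–(8,11): clear
  edge (8,11)–(6,11): clear
  edge (6,11)–(0,7): clear
  midpoint (25/2,8) outside
  → clear
Obstacle 4 [(14,5) (16,2) (20,4) (14,10)]:
  edge (14,5)–(16,2): clear
  edge (16,2)–(20,4): clear
  edge (20,4)–(14,10): clear
  edge (14,10)–(14,5): clear
  midpoint (25/2,8) outside
  → clear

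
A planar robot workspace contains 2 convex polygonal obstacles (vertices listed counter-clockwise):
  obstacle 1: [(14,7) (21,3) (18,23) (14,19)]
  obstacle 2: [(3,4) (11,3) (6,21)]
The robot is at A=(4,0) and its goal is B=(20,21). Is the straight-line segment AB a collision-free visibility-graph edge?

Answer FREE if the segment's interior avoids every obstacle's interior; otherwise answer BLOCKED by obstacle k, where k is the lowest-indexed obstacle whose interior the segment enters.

BLOCKED by obstacle 1

Obstacle 1 [(14,7) (21,3) (18,23) (14,19)]:
  edge (14,7)–(21,3): clear
  edge (21,3)–(18,23): crosses AB
  edge (18,23)–(14,19): clear
  edge (14,19)–(14,7): crosses AB
  → BLOCKED
Obstacle 2 [(3,4) (11,3) (6,21)]:
  edge (3,4)–(11,3): crosses AB
  edge (11,3)–(6,21): crosses AB
  edge (6,21)–(3,4): clear
  → BLOCKED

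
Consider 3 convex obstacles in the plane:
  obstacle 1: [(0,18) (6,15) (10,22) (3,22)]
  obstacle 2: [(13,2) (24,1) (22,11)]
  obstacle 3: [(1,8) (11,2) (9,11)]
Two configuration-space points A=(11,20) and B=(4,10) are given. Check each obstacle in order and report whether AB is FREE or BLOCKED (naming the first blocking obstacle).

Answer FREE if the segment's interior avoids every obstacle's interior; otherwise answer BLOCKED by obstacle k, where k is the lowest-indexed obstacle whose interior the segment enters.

FREE

Obstacle 1 [(0,18) (6,15) (10,22) (3,22)]:
  edge (0,18)–(6,15): clear
  edge (6,15)–(10,22): clear
  edge (10,22)–(3,22): clear
  edge (3,22)–(0,18): clear
  midpoint (15/2,15) outside
  → clear
Obstacle 2 [(13,2) (24,1) (22,11)]:
  edge (13,2)–(24,1): clear
  edge (24,1)–(22,11): clear
  edge (22,11)–(13,2): clear
  midpoint (15/2,15) outside
  → clear
Obstacle 3 [(1,8) (11,2) (9,11)]:
  edge (1,8)–(11,2): clear
  edge (11,2)–(9,11): clear
  edge (9,11)–(1,8): clear
  midpoint (15/2,15) outside
  → clear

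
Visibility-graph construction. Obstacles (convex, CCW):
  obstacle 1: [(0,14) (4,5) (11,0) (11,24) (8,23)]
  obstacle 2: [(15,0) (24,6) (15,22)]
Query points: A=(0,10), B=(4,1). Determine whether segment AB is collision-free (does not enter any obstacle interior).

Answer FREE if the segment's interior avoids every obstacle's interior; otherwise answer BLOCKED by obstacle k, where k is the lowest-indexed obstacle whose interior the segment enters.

Obstacle 1 [(0,14) (4,5) (11,0) (11,24) (8,23)]:
  edge (0,14)–(4,5): clear
  edge (4,5)–(11,0): clear
  edge (11,0)–(11,24): clear
  edge (11,24)–(8,23): clear
  edge (8,23)–(0,14): clear
  midpoint (2,11/2) outside
  → clear
Obstacle 2 [(15,0) (24,6) (15,22)]:
  edge (15,0)–(24,6): clear
  edge (24,6)–(15,22): clear
  edge (15,22)–(15,0): clear
  midpoint (2,11/2) outside
  → clear

FREE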